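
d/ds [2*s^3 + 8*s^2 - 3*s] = 6*s^2 + 16*s - 3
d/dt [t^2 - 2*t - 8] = 2*t - 2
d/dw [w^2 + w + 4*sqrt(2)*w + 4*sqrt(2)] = 2*w + 1 + 4*sqrt(2)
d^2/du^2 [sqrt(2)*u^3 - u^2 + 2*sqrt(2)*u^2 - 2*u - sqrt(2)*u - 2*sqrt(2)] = 6*sqrt(2)*u - 2 + 4*sqrt(2)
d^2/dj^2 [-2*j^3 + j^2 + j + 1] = 2 - 12*j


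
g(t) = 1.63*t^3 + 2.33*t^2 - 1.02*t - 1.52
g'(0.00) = -1.02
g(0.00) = -1.52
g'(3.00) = 56.97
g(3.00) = 60.40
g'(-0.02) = -1.11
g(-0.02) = -1.50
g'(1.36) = 14.36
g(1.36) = 5.50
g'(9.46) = 480.68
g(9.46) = 1577.29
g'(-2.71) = 22.26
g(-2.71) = -14.09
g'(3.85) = 89.40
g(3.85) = 122.11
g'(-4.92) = 94.42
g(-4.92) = -134.23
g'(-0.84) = -1.48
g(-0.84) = 0.01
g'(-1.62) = 4.26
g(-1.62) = -0.68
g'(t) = 4.89*t^2 + 4.66*t - 1.02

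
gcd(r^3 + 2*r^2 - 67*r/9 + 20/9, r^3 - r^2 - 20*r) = r + 4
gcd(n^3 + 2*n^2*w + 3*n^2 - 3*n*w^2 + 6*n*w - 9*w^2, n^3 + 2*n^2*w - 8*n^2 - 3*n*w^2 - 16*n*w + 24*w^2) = -n^2 - 2*n*w + 3*w^2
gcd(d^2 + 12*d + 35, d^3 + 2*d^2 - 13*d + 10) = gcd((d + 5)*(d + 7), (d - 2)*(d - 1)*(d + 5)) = d + 5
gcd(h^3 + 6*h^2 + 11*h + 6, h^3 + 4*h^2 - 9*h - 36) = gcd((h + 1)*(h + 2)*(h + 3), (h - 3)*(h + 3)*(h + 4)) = h + 3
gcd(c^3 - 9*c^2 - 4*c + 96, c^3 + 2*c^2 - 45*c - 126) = c + 3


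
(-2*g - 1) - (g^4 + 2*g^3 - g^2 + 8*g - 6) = -g^4 - 2*g^3 + g^2 - 10*g + 5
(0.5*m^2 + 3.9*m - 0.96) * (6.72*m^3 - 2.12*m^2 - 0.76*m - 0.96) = 3.36*m^5 + 25.148*m^4 - 15.0992*m^3 - 1.4088*m^2 - 3.0144*m + 0.9216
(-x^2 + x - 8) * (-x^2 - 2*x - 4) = x^4 + x^3 + 10*x^2 + 12*x + 32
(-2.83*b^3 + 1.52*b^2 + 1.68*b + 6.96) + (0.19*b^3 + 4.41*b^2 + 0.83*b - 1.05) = -2.64*b^3 + 5.93*b^2 + 2.51*b + 5.91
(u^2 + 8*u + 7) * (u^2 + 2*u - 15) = u^4 + 10*u^3 + 8*u^2 - 106*u - 105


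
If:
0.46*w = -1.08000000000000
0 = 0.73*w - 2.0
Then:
No Solution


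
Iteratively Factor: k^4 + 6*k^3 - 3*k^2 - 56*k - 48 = (k + 4)*(k^3 + 2*k^2 - 11*k - 12) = (k + 1)*(k + 4)*(k^2 + k - 12) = (k + 1)*(k + 4)^2*(k - 3)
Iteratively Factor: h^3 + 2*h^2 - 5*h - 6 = (h + 3)*(h^2 - h - 2) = (h - 2)*(h + 3)*(h + 1)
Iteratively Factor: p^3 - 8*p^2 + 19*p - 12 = (p - 1)*(p^2 - 7*p + 12) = (p - 3)*(p - 1)*(p - 4)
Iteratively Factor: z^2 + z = (z + 1)*(z)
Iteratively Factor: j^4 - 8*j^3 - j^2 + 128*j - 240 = (j - 5)*(j^3 - 3*j^2 - 16*j + 48) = (j - 5)*(j - 4)*(j^2 + j - 12) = (j - 5)*(j - 4)*(j - 3)*(j + 4)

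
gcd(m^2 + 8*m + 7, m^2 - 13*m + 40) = 1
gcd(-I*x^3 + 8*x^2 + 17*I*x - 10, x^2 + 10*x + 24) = 1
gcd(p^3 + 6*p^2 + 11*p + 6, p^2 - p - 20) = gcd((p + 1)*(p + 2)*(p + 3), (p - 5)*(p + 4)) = 1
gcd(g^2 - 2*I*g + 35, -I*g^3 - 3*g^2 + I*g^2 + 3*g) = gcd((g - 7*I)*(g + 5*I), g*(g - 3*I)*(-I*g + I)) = 1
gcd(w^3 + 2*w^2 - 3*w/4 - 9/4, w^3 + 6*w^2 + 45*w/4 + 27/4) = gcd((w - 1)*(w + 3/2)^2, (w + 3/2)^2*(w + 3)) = w^2 + 3*w + 9/4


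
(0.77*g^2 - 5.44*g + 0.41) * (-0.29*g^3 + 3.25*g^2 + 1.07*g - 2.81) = -0.2233*g^5 + 4.0801*g^4 - 16.975*g^3 - 6.652*g^2 + 15.7251*g - 1.1521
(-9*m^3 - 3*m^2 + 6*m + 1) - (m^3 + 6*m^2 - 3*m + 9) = -10*m^3 - 9*m^2 + 9*m - 8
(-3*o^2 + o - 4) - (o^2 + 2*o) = -4*o^2 - o - 4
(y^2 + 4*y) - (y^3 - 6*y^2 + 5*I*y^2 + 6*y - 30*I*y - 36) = -y^3 + 7*y^2 - 5*I*y^2 - 2*y + 30*I*y + 36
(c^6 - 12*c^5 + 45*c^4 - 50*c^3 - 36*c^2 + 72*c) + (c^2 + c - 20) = c^6 - 12*c^5 + 45*c^4 - 50*c^3 - 35*c^2 + 73*c - 20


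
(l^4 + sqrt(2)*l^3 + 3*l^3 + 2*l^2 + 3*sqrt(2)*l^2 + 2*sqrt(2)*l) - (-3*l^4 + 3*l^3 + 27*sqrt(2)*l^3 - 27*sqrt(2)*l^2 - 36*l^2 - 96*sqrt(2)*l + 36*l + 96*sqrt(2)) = 4*l^4 - 26*sqrt(2)*l^3 + 38*l^2 + 30*sqrt(2)*l^2 - 36*l + 98*sqrt(2)*l - 96*sqrt(2)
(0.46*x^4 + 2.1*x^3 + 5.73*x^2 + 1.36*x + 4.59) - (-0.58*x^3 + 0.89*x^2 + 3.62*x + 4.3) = 0.46*x^4 + 2.68*x^3 + 4.84*x^2 - 2.26*x + 0.29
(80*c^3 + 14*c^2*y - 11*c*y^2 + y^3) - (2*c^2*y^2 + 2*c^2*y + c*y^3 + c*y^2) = 80*c^3 - 2*c^2*y^2 + 12*c^2*y - c*y^3 - 12*c*y^2 + y^3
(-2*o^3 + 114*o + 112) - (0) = -2*o^3 + 114*o + 112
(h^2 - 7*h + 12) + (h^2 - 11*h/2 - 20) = 2*h^2 - 25*h/2 - 8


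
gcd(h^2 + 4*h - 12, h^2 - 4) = h - 2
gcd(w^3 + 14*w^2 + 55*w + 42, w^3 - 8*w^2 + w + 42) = 1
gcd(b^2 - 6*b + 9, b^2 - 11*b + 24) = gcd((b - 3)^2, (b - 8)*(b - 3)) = b - 3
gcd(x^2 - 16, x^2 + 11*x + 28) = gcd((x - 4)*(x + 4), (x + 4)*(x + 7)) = x + 4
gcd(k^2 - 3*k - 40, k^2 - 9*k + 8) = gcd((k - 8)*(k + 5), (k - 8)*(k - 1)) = k - 8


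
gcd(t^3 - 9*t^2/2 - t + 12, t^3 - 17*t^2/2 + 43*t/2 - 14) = t - 4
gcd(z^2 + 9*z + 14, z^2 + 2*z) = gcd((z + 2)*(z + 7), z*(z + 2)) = z + 2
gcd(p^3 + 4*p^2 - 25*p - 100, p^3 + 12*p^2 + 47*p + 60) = p^2 + 9*p + 20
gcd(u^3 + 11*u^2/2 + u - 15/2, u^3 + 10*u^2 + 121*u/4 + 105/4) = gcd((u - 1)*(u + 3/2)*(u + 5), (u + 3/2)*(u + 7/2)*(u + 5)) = u^2 + 13*u/2 + 15/2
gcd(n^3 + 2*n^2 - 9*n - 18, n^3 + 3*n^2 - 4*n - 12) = n^2 + 5*n + 6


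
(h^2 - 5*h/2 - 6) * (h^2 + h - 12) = h^4 - 3*h^3/2 - 41*h^2/2 + 24*h + 72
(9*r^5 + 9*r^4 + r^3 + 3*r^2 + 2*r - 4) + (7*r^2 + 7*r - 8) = 9*r^5 + 9*r^4 + r^3 + 10*r^2 + 9*r - 12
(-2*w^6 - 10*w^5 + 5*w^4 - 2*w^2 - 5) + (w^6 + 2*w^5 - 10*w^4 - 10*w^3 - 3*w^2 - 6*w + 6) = -w^6 - 8*w^5 - 5*w^4 - 10*w^3 - 5*w^2 - 6*w + 1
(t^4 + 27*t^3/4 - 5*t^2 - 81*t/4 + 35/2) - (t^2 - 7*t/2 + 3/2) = t^4 + 27*t^3/4 - 6*t^2 - 67*t/4 + 16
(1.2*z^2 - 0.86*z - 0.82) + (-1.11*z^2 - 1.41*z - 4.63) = 0.0899999999999999*z^2 - 2.27*z - 5.45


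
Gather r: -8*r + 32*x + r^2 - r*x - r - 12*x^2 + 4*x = r^2 + r*(-x - 9) - 12*x^2 + 36*x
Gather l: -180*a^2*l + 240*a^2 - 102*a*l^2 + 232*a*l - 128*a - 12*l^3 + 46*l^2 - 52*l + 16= 240*a^2 - 128*a - 12*l^3 + l^2*(46 - 102*a) + l*(-180*a^2 + 232*a - 52) + 16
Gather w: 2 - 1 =1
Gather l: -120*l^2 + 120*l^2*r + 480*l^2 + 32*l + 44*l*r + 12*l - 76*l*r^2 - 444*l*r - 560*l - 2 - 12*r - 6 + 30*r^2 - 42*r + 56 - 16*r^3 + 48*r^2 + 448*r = l^2*(120*r + 360) + l*(-76*r^2 - 400*r - 516) - 16*r^3 + 78*r^2 + 394*r + 48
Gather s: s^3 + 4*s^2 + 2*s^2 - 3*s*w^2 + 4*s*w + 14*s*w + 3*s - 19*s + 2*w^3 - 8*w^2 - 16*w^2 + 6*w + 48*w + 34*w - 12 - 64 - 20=s^3 + 6*s^2 + s*(-3*w^2 + 18*w - 16) + 2*w^3 - 24*w^2 + 88*w - 96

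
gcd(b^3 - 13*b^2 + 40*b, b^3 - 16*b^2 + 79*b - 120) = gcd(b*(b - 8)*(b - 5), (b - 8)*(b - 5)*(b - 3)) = b^2 - 13*b + 40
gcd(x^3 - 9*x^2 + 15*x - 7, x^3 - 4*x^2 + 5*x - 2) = x^2 - 2*x + 1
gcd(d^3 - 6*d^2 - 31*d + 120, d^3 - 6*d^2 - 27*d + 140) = d + 5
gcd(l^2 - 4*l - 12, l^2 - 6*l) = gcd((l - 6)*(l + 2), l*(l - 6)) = l - 6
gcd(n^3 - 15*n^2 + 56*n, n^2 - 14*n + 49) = n - 7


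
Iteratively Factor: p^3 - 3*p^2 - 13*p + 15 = (p - 1)*(p^2 - 2*p - 15) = (p - 1)*(p + 3)*(p - 5)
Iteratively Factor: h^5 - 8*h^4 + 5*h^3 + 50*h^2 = (h - 5)*(h^4 - 3*h^3 - 10*h^2) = (h - 5)*(h + 2)*(h^3 - 5*h^2) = h*(h - 5)*(h + 2)*(h^2 - 5*h) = h^2*(h - 5)*(h + 2)*(h - 5)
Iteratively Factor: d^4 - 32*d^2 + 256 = (d + 4)*(d^3 - 4*d^2 - 16*d + 64) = (d + 4)^2*(d^2 - 8*d + 16) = (d - 4)*(d + 4)^2*(d - 4)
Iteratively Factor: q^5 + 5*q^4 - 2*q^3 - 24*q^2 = (q + 4)*(q^4 + q^3 - 6*q^2) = q*(q + 4)*(q^3 + q^2 - 6*q) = q*(q + 3)*(q + 4)*(q^2 - 2*q) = q^2*(q + 3)*(q + 4)*(q - 2)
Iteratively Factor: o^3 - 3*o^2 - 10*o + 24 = (o + 3)*(o^2 - 6*o + 8) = (o - 4)*(o + 3)*(o - 2)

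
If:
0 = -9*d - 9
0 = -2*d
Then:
No Solution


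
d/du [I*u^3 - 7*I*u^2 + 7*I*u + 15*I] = I*(3*u^2 - 14*u + 7)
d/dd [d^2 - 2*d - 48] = 2*d - 2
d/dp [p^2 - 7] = 2*p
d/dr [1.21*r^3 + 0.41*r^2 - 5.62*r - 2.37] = 3.63*r^2 + 0.82*r - 5.62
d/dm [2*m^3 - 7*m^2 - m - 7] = 6*m^2 - 14*m - 1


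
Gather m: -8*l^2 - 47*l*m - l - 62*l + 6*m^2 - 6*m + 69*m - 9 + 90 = -8*l^2 - 63*l + 6*m^2 + m*(63 - 47*l) + 81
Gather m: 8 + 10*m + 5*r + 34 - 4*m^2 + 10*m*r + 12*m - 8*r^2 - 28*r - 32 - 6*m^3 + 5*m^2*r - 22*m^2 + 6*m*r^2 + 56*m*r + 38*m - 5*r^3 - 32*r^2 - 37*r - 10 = -6*m^3 + m^2*(5*r - 26) + m*(6*r^2 + 66*r + 60) - 5*r^3 - 40*r^2 - 60*r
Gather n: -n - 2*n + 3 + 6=9 - 3*n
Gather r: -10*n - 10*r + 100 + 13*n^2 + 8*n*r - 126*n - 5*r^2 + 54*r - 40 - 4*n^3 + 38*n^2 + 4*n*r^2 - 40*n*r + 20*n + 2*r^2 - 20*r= -4*n^3 + 51*n^2 - 116*n + r^2*(4*n - 3) + r*(24 - 32*n) + 60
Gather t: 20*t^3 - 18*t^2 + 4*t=20*t^3 - 18*t^2 + 4*t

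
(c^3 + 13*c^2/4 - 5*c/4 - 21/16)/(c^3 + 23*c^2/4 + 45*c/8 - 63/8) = (c + 1/2)/(c + 3)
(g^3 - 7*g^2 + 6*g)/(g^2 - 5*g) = (g^2 - 7*g + 6)/(g - 5)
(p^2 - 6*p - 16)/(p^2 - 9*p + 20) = (p^2 - 6*p - 16)/(p^2 - 9*p + 20)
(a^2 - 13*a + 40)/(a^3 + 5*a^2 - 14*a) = (a^2 - 13*a + 40)/(a*(a^2 + 5*a - 14))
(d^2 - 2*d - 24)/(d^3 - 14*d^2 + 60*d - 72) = (d + 4)/(d^2 - 8*d + 12)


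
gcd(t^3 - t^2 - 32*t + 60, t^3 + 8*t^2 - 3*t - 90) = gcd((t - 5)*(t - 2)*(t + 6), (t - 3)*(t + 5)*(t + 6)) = t + 6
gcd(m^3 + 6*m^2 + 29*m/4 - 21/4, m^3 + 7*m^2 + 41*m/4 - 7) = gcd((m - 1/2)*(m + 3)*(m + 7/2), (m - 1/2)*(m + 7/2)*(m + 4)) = m^2 + 3*m - 7/4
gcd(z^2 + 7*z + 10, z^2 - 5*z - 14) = z + 2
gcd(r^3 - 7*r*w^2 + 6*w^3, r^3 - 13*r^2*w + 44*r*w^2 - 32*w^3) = r - w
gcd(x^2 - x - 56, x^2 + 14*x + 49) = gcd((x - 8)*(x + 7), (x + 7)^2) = x + 7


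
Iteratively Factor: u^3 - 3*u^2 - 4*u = (u + 1)*(u^2 - 4*u) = (u - 4)*(u + 1)*(u)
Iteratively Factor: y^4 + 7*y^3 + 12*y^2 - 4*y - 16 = (y + 4)*(y^3 + 3*y^2 - 4) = (y + 2)*(y + 4)*(y^2 + y - 2) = (y + 2)^2*(y + 4)*(y - 1)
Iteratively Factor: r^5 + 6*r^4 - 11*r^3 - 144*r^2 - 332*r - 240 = (r - 5)*(r^4 + 11*r^3 + 44*r^2 + 76*r + 48) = (r - 5)*(r + 3)*(r^3 + 8*r^2 + 20*r + 16) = (r - 5)*(r + 2)*(r + 3)*(r^2 + 6*r + 8) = (r - 5)*(r + 2)^2*(r + 3)*(r + 4)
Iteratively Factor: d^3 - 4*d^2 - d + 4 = (d - 4)*(d^2 - 1) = (d - 4)*(d - 1)*(d + 1)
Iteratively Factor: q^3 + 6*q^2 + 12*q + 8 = (q + 2)*(q^2 + 4*q + 4) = (q + 2)^2*(q + 2)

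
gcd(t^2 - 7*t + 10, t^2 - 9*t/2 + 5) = t - 2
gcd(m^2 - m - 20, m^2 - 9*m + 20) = m - 5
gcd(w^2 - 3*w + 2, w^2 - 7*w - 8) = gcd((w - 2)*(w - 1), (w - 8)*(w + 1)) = 1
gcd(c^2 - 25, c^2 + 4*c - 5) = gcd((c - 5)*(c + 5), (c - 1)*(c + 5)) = c + 5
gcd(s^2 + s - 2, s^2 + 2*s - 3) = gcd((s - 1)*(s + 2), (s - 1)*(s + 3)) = s - 1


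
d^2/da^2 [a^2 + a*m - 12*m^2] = 2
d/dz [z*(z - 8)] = 2*z - 8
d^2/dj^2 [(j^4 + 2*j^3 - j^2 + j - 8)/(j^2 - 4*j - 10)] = 2*(j^6 - 12*j^5 + 18*j^4 + 369*j^3 + 786*j^2 + 726*j - 348)/(j^6 - 12*j^5 + 18*j^4 + 176*j^3 - 180*j^2 - 1200*j - 1000)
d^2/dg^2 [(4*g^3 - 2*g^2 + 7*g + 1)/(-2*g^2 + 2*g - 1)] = 28*(-2*g^3 + 3*g - 1)/(8*g^6 - 24*g^5 + 36*g^4 - 32*g^3 + 18*g^2 - 6*g + 1)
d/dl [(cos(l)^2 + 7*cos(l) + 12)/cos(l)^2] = (7*cos(l) + 24)*sin(l)/cos(l)^3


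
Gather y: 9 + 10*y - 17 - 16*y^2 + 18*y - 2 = -16*y^2 + 28*y - 10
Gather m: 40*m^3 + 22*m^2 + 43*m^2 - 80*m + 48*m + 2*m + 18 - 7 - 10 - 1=40*m^3 + 65*m^2 - 30*m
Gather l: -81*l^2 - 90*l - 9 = -81*l^2 - 90*l - 9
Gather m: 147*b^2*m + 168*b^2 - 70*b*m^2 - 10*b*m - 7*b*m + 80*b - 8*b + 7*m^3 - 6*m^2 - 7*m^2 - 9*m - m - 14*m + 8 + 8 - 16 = 168*b^2 + 72*b + 7*m^3 + m^2*(-70*b - 13) + m*(147*b^2 - 17*b - 24)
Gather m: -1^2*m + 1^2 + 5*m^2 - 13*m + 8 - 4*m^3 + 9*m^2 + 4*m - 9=-4*m^3 + 14*m^2 - 10*m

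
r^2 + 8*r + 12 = (r + 2)*(r + 6)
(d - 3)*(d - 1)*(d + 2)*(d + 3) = d^4 + d^3 - 11*d^2 - 9*d + 18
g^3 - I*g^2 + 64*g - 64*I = (g - 8*I)*(g - I)*(g + 8*I)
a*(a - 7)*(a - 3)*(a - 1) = a^4 - 11*a^3 + 31*a^2 - 21*a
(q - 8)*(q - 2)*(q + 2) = q^3 - 8*q^2 - 4*q + 32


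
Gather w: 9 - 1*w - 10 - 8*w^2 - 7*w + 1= -8*w^2 - 8*w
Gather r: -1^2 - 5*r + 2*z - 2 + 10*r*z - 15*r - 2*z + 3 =r*(10*z - 20)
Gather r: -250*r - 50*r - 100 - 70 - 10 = -300*r - 180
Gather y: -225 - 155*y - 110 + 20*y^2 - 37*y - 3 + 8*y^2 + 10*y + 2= 28*y^2 - 182*y - 336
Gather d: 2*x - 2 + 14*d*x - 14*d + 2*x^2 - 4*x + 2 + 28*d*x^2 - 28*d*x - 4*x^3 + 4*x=d*(28*x^2 - 14*x - 14) - 4*x^3 + 2*x^2 + 2*x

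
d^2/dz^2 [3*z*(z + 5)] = 6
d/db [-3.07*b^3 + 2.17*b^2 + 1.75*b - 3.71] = -9.21*b^2 + 4.34*b + 1.75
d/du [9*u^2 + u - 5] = 18*u + 1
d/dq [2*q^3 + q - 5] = 6*q^2 + 1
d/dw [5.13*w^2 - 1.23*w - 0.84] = 10.26*w - 1.23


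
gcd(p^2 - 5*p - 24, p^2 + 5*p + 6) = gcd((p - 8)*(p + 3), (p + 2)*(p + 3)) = p + 3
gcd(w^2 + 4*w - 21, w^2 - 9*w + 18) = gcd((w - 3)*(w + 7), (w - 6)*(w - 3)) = w - 3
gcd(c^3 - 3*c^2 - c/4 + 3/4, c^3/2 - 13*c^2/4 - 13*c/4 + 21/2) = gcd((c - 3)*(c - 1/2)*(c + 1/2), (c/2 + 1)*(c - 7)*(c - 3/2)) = 1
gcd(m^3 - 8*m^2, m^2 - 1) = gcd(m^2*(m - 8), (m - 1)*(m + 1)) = 1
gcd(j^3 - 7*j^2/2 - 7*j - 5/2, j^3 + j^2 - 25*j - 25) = j^2 - 4*j - 5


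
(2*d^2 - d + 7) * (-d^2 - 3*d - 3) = -2*d^4 - 5*d^3 - 10*d^2 - 18*d - 21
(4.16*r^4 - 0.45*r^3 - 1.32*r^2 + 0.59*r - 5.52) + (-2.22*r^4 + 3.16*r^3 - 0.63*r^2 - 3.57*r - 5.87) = 1.94*r^4 + 2.71*r^3 - 1.95*r^2 - 2.98*r - 11.39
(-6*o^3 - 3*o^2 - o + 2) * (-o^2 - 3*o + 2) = 6*o^5 + 21*o^4 - 2*o^3 - 5*o^2 - 8*o + 4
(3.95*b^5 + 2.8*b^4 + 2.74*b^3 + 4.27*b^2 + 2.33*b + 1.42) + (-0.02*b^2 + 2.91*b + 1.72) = 3.95*b^5 + 2.8*b^4 + 2.74*b^3 + 4.25*b^2 + 5.24*b + 3.14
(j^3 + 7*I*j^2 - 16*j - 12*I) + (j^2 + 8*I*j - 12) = j^3 + j^2 + 7*I*j^2 - 16*j + 8*I*j - 12 - 12*I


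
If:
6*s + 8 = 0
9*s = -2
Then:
No Solution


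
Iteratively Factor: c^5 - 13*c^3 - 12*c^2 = (c - 4)*(c^4 + 4*c^3 + 3*c^2) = (c - 4)*(c + 3)*(c^3 + c^2) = (c - 4)*(c + 1)*(c + 3)*(c^2) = c*(c - 4)*(c + 1)*(c + 3)*(c)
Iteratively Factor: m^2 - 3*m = (m)*(m - 3)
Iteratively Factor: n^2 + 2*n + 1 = (n + 1)*(n + 1)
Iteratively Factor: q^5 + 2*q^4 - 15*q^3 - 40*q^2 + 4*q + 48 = (q - 1)*(q^4 + 3*q^3 - 12*q^2 - 52*q - 48) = (q - 1)*(q + 3)*(q^3 - 12*q - 16) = (q - 1)*(q + 2)*(q + 3)*(q^2 - 2*q - 8) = (q - 4)*(q - 1)*(q + 2)*(q + 3)*(q + 2)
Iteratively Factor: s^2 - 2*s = (s)*(s - 2)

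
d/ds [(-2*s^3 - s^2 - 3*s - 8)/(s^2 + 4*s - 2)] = (-2*s^4 - 16*s^3 + 11*s^2 + 20*s + 38)/(s^4 + 8*s^3 + 12*s^2 - 16*s + 4)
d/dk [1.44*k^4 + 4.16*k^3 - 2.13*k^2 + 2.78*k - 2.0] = 5.76*k^3 + 12.48*k^2 - 4.26*k + 2.78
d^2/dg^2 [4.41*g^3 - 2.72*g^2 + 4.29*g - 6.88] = 26.46*g - 5.44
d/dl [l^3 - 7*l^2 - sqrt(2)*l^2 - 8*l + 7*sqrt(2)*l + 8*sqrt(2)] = 3*l^2 - 14*l - 2*sqrt(2)*l - 8 + 7*sqrt(2)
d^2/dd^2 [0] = 0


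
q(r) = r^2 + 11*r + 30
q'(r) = 2*r + 11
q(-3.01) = 5.95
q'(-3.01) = 4.98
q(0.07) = 30.77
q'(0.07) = 11.14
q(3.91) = 88.30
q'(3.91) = 18.82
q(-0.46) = 25.15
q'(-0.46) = 10.08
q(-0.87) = 21.19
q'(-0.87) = 9.26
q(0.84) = 39.95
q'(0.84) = 12.68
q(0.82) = 39.69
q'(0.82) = 12.64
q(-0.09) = 29.02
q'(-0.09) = 10.82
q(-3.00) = 6.00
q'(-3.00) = 5.00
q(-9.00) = 12.00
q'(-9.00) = -7.00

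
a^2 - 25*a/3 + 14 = (a - 6)*(a - 7/3)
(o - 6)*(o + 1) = o^2 - 5*o - 6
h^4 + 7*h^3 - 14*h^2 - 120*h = h*(h - 4)*(h + 5)*(h + 6)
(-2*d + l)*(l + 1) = -2*d*l - 2*d + l^2 + l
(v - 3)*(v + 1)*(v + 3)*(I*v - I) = I*v^4 - 10*I*v^2 + 9*I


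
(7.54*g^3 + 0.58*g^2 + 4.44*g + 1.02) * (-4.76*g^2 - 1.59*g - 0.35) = -35.8904*g^5 - 14.7494*g^4 - 24.6956*g^3 - 12.1178*g^2 - 3.1758*g - 0.357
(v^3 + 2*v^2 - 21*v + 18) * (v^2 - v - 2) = v^5 + v^4 - 25*v^3 + 35*v^2 + 24*v - 36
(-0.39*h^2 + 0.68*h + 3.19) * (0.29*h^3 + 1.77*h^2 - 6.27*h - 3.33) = -0.1131*h^5 - 0.4931*h^4 + 4.574*h^3 + 2.6814*h^2 - 22.2657*h - 10.6227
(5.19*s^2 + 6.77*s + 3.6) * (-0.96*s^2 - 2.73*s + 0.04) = -4.9824*s^4 - 20.6679*s^3 - 21.7305*s^2 - 9.5572*s + 0.144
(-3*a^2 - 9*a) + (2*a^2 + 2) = -a^2 - 9*a + 2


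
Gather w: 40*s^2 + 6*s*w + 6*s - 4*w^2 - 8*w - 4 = 40*s^2 + 6*s - 4*w^2 + w*(6*s - 8) - 4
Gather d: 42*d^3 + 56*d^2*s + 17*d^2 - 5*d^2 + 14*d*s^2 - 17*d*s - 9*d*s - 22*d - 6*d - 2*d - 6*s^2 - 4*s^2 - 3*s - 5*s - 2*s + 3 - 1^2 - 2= 42*d^3 + d^2*(56*s + 12) + d*(14*s^2 - 26*s - 30) - 10*s^2 - 10*s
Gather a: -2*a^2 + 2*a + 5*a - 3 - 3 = -2*a^2 + 7*a - 6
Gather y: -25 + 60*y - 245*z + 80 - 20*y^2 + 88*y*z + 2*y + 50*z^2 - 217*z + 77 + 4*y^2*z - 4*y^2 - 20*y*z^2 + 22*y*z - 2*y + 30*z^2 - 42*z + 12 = y^2*(4*z - 24) + y*(-20*z^2 + 110*z + 60) + 80*z^2 - 504*z + 144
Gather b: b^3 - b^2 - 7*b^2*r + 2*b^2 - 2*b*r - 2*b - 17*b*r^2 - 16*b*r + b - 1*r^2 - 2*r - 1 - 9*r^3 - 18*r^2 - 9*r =b^3 + b^2*(1 - 7*r) + b*(-17*r^2 - 18*r - 1) - 9*r^3 - 19*r^2 - 11*r - 1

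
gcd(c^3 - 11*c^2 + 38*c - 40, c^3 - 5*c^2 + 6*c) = c - 2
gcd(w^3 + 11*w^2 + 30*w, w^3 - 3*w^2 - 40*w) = w^2 + 5*w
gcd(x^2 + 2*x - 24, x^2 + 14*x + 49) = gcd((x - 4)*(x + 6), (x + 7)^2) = 1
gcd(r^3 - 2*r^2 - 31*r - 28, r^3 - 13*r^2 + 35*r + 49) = r^2 - 6*r - 7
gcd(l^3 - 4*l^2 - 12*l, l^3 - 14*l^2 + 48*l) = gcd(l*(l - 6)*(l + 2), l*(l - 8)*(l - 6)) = l^2 - 6*l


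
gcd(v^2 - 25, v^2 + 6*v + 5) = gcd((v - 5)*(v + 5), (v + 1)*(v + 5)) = v + 5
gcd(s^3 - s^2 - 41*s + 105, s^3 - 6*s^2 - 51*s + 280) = s^2 + 2*s - 35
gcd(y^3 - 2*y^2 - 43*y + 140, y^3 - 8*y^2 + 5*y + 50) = y - 5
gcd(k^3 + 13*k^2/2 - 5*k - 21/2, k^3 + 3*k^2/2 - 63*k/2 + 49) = k + 7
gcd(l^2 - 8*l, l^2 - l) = l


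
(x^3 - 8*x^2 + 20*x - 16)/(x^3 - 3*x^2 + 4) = (x - 4)/(x + 1)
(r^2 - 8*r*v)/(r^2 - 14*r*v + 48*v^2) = r/(r - 6*v)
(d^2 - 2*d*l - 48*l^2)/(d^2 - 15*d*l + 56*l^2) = (d + 6*l)/(d - 7*l)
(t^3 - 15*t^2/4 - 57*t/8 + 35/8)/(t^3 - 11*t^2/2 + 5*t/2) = (t + 7/4)/t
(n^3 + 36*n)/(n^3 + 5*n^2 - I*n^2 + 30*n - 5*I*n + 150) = n*(n + 6*I)/(n^2 + 5*n*(1 + I) + 25*I)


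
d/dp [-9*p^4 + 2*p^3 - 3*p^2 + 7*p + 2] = -36*p^3 + 6*p^2 - 6*p + 7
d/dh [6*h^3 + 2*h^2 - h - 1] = 18*h^2 + 4*h - 1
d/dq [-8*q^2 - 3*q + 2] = -16*q - 3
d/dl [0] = 0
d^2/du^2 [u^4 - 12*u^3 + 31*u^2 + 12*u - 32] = 12*u^2 - 72*u + 62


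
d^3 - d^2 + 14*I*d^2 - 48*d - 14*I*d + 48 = (d - 1)*(d + 6*I)*(d + 8*I)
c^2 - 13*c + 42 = (c - 7)*(c - 6)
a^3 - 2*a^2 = a^2*(a - 2)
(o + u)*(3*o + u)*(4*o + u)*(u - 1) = 12*o^3*u - 12*o^3 + 19*o^2*u^2 - 19*o^2*u + 8*o*u^3 - 8*o*u^2 + u^4 - u^3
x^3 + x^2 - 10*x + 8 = (x - 2)*(x - 1)*(x + 4)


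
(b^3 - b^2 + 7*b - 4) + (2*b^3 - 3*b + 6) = 3*b^3 - b^2 + 4*b + 2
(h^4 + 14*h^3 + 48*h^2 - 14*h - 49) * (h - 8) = h^5 + 6*h^4 - 64*h^3 - 398*h^2 + 63*h + 392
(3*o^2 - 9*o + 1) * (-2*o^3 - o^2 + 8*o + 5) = -6*o^5 + 15*o^4 + 31*o^3 - 58*o^2 - 37*o + 5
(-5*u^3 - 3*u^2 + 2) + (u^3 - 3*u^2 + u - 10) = -4*u^3 - 6*u^2 + u - 8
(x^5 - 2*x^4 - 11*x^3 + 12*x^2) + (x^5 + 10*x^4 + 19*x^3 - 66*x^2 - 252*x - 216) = 2*x^5 + 8*x^4 + 8*x^3 - 54*x^2 - 252*x - 216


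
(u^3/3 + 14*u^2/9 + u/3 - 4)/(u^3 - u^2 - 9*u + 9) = (3*u^2 + 5*u - 12)/(9*(u^2 - 4*u + 3))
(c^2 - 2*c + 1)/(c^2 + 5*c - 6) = (c - 1)/(c + 6)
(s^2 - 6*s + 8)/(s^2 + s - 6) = (s - 4)/(s + 3)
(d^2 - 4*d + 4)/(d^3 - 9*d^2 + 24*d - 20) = 1/(d - 5)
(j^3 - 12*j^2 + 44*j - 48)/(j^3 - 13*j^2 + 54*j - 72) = (j - 2)/(j - 3)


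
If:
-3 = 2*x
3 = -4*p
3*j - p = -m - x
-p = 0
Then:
No Solution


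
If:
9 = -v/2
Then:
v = -18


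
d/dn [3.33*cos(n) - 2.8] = -3.33*sin(n)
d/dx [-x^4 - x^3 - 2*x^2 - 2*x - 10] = -4*x^3 - 3*x^2 - 4*x - 2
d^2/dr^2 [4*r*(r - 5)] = 8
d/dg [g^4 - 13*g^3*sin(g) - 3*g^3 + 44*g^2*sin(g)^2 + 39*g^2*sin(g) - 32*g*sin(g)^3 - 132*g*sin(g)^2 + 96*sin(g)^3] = -13*g^3*cos(g) + 4*g^3 - 39*g^2*sin(g) + 44*g^2*sin(2*g) + 39*g^2*cos(g) - 9*g^2 - 96*g*sin(g)^2*cos(g) + 88*g*sin(g)^2 + 78*g*sin(g) - 132*g*sin(2*g) - 32*sin(g)^3 + 288*sin(g)^2*cos(g) - 132*sin(g)^2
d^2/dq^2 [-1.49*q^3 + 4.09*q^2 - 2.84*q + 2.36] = 8.18 - 8.94*q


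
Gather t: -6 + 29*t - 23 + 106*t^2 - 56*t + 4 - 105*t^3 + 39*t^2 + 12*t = -105*t^3 + 145*t^2 - 15*t - 25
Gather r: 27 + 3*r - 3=3*r + 24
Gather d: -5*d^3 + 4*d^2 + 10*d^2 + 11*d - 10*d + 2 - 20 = -5*d^3 + 14*d^2 + d - 18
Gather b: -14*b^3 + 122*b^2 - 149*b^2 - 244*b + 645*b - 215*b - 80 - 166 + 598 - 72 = -14*b^3 - 27*b^2 + 186*b + 280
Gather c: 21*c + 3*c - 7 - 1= 24*c - 8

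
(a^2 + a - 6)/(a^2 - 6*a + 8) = (a + 3)/(a - 4)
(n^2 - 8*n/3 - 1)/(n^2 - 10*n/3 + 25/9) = 3*(3*n^2 - 8*n - 3)/(9*n^2 - 30*n + 25)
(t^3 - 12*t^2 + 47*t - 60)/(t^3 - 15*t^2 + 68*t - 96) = (t - 5)/(t - 8)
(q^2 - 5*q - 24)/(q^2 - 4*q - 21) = (q - 8)/(q - 7)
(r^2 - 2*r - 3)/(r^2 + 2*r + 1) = (r - 3)/(r + 1)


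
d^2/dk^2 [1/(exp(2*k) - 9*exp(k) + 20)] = ((9 - 4*exp(k))*(exp(2*k) - 9*exp(k) + 20) + 2*(2*exp(k) - 9)^2*exp(k))*exp(k)/(exp(2*k) - 9*exp(k) + 20)^3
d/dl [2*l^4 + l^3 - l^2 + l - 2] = 8*l^3 + 3*l^2 - 2*l + 1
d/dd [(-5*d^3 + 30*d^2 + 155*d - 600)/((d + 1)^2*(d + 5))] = 5*(59 - 13*d)/(d^3 + 3*d^2 + 3*d + 1)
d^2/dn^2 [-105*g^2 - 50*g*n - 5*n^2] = -10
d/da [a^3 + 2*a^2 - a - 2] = 3*a^2 + 4*a - 1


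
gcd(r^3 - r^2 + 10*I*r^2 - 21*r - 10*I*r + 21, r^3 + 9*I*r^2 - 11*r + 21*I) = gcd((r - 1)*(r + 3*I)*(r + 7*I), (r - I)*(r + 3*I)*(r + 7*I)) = r^2 + 10*I*r - 21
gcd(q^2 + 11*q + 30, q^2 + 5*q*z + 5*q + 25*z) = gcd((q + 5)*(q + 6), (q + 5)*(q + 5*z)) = q + 5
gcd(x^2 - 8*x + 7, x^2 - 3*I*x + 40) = 1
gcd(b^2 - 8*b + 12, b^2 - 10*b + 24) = b - 6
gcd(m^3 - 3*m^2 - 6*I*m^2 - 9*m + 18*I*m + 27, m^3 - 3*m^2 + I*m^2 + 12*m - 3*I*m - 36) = m^2 + m*(-3 - 3*I) + 9*I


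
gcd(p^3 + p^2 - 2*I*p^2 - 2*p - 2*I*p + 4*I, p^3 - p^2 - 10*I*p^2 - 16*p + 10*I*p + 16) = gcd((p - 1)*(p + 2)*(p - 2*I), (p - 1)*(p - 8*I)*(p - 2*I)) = p^2 + p*(-1 - 2*I) + 2*I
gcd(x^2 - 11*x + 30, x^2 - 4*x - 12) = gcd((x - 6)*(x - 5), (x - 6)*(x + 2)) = x - 6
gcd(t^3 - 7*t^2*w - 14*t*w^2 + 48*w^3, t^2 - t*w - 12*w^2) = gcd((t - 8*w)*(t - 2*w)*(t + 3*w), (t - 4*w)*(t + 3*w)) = t + 3*w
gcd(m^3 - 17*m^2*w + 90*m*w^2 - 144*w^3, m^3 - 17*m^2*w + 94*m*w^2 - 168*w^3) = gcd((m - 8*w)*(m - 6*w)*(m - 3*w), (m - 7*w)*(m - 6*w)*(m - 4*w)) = -m + 6*w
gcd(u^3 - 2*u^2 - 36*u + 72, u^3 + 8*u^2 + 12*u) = u + 6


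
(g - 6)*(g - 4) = g^2 - 10*g + 24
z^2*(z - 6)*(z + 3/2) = z^4 - 9*z^3/2 - 9*z^2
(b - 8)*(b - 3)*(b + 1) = b^3 - 10*b^2 + 13*b + 24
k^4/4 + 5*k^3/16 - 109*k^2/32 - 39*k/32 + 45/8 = (k/4 + 1)*(k - 3)*(k - 5/4)*(k + 3/2)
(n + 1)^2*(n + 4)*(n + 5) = n^4 + 11*n^3 + 39*n^2 + 49*n + 20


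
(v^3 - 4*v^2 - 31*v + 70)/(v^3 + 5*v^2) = 1 - 9/v + 14/v^2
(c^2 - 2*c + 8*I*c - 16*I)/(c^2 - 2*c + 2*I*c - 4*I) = (c + 8*I)/(c + 2*I)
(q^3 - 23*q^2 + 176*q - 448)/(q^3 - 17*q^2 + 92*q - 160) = (q^2 - 15*q + 56)/(q^2 - 9*q + 20)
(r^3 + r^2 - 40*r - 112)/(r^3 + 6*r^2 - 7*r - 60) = (r^2 - 3*r - 28)/(r^2 + 2*r - 15)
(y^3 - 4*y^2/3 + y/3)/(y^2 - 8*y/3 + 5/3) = y*(3*y - 1)/(3*y - 5)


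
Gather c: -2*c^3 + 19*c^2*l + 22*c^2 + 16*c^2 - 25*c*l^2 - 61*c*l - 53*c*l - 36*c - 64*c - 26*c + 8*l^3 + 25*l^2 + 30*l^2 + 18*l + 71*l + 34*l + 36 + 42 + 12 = -2*c^3 + c^2*(19*l + 38) + c*(-25*l^2 - 114*l - 126) + 8*l^3 + 55*l^2 + 123*l + 90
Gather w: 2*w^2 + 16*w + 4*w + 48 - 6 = 2*w^2 + 20*w + 42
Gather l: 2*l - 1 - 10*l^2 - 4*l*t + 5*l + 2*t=-10*l^2 + l*(7 - 4*t) + 2*t - 1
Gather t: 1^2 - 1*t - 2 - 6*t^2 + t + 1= -6*t^2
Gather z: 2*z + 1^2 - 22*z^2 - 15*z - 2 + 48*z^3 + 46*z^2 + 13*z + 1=48*z^3 + 24*z^2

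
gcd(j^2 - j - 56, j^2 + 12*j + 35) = j + 7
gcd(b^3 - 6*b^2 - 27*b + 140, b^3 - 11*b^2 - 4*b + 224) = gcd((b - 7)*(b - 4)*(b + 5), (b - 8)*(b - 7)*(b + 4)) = b - 7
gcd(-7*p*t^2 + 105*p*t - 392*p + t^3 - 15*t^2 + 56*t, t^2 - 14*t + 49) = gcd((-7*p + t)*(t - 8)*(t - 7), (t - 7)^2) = t - 7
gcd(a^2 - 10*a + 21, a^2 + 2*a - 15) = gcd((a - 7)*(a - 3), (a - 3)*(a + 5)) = a - 3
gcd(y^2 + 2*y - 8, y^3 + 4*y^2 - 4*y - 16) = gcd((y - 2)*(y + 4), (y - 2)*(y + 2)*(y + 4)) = y^2 + 2*y - 8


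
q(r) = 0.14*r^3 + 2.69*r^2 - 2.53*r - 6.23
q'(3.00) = 17.39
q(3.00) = 14.17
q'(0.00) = -2.53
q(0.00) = -6.23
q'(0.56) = 0.61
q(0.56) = -6.78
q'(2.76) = 15.52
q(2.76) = 10.22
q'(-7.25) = -19.46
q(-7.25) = 100.15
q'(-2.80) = -14.30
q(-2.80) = 18.87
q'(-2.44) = -13.16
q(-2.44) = 13.92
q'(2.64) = 14.60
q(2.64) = 8.41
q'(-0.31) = -4.16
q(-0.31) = -5.19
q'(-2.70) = -13.99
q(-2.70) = 17.46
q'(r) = 0.42*r^2 + 5.38*r - 2.53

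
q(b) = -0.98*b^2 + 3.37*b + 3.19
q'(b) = 3.37 - 1.96*b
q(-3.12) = -16.86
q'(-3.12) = 9.49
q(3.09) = 4.25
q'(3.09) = -2.69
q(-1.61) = -4.78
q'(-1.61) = 6.53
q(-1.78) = -5.91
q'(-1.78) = 6.86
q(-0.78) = -0.03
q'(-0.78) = 4.90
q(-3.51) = -20.71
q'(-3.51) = 10.25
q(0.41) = 4.41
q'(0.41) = 2.57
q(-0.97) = -1.00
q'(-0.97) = 5.27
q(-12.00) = -178.37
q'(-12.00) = 26.89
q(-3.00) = -15.74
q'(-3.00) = 9.25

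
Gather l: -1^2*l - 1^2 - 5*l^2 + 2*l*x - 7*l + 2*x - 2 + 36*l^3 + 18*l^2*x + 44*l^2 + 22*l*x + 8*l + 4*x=36*l^3 + l^2*(18*x + 39) + 24*l*x + 6*x - 3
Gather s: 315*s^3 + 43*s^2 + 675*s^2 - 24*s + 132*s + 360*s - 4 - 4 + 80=315*s^3 + 718*s^2 + 468*s + 72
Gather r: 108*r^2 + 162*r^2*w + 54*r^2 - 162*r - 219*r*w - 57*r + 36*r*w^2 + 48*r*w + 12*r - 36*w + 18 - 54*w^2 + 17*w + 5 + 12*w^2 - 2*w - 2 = r^2*(162*w + 162) + r*(36*w^2 - 171*w - 207) - 42*w^2 - 21*w + 21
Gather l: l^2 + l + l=l^2 + 2*l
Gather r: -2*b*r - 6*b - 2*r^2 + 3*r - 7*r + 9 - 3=-6*b - 2*r^2 + r*(-2*b - 4) + 6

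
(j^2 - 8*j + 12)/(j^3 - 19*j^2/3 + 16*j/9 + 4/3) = 9*(j - 2)/(9*j^2 - 3*j - 2)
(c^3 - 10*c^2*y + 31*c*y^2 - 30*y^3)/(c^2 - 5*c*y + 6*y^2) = c - 5*y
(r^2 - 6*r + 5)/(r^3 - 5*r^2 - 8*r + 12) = (r - 5)/(r^2 - 4*r - 12)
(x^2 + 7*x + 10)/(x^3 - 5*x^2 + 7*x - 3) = (x^2 + 7*x + 10)/(x^3 - 5*x^2 + 7*x - 3)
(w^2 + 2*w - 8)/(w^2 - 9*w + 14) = (w + 4)/(w - 7)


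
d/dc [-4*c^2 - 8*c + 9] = -8*c - 8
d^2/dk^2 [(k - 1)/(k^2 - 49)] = 2*(4*k^2*(k - 1) + (1 - 3*k)*(k^2 - 49))/(k^2 - 49)^3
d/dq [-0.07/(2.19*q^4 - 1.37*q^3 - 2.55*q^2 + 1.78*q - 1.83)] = (0.6132*q^3 - 0.2877*q^2 - 0.357*q + 0.1246)/(-2.19*q^4 + 1.37*q^3 + 2.55*q^2 - 1.78*q + 1.83)^2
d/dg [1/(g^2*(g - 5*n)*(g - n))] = (-g*(g - 5*n) - g*(g - n) - 2*(g - 5*n)*(g - n))/(g^3*(g - 5*n)^2*(g - n)^2)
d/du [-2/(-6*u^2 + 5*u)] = 2*(5 - 12*u)/(u^2*(6*u - 5)^2)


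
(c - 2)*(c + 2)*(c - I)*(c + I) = c^4 - 3*c^2 - 4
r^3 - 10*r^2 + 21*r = r*(r - 7)*(r - 3)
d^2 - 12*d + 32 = (d - 8)*(d - 4)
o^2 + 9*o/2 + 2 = (o + 1/2)*(o + 4)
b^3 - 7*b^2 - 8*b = b*(b - 8)*(b + 1)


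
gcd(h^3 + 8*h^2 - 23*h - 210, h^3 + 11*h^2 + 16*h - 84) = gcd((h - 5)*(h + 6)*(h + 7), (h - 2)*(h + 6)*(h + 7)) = h^2 + 13*h + 42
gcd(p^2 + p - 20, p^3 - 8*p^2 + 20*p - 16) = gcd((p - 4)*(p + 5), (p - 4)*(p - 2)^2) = p - 4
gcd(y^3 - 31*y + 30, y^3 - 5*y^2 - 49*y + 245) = y - 5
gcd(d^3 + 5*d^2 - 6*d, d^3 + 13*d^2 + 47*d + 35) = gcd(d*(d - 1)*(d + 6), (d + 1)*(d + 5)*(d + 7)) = 1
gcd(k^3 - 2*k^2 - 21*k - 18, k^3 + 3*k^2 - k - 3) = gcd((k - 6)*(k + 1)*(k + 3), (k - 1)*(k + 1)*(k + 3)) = k^2 + 4*k + 3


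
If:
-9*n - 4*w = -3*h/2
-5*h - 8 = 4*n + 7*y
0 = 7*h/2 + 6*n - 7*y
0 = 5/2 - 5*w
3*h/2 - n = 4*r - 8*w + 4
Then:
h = -104/183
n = -58/183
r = -49/366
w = 1/2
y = -712/1281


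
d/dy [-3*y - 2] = -3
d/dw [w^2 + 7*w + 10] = 2*w + 7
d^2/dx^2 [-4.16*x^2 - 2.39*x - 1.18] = -8.32000000000000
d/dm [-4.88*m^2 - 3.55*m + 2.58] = -9.76*m - 3.55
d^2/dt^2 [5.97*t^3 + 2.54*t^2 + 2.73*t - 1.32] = 35.82*t + 5.08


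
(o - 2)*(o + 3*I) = o^2 - 2*o + 3*I*o - 6*I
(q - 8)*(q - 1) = q^2 - 9*q + 8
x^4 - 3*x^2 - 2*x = x*(x - 2)*(x + 1)^2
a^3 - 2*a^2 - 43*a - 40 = (a - 8)*(a + 1)*(a + 5)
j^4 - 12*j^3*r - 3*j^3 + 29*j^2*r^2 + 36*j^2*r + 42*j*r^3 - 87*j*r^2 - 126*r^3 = (j - 3)*(j - 7*r)*(j - 6*r)*(j + r)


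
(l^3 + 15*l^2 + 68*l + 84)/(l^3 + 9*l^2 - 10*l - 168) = (l + 2)/(l - 4)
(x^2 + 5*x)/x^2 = (x + 5)/x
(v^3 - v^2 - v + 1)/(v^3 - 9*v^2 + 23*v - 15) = (v^2 - 1)/(v^2 - 8*v + 15)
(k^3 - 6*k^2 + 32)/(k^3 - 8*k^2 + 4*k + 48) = (k - 4)/(k - 6)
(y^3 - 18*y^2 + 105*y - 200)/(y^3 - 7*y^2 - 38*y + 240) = (y - 5)/(y + 6)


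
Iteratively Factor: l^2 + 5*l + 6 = (l + 2)*(l + 3)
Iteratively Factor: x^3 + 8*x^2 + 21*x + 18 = (x + 3)*(x^2 + 5*x + 6) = (x + 2)*(x + 3)*(x + 3)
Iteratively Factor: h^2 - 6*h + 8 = (h - 2)*(h - 4)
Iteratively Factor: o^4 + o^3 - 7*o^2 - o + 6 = (o + 1)*(o^3 - 7*o + 6) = (o - 1)*(o + 1)*(o^2 + o - 6) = (o - 2)*(o - 1)*(o + 1)*(o + 3)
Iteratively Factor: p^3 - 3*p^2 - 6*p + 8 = (p - 1)*(p^2 - 2*p - 8) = (p - 1)*(p + 2)*(p - 4)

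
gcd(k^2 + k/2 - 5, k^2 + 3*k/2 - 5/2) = k + 5/2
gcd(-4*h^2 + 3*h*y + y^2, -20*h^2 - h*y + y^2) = 4*h + y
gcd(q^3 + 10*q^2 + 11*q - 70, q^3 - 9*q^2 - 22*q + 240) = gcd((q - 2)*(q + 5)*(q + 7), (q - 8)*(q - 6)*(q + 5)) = q + 5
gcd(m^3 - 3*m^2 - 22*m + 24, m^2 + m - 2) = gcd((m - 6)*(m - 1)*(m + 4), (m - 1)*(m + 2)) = m - 1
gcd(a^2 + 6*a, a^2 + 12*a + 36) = a + 6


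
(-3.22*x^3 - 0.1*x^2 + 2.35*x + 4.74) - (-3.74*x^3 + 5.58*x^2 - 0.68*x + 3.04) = 0.52*x^3 - 5.68*x^2 + 3.03*x + 1.7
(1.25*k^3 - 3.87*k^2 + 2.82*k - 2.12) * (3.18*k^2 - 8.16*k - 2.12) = 3.975*k^5 - 22.5066*k^4 + 37.8968*k^3 - 21.5484*k^2 + 11.3208*k + 4.4944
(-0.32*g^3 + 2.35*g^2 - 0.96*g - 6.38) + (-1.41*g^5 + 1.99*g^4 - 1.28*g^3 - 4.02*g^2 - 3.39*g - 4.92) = -1.41*g^5 + 1.99*g^4 - 1.6*g^3 - 1.67*g^2 - 4.35*g - 11.3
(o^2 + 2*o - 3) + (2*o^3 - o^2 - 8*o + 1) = 2*o^3 - 6*o - 2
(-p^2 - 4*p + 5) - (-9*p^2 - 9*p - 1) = 8*p^2 + 5*p + 6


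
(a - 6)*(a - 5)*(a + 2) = a^3 - 9*a^2 + 8*a + 60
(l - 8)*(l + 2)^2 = l^3 - 4*l^2 - 28*l - 32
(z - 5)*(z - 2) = z^2 - 7*z + 10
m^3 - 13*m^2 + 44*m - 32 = (m - 8)*(m - 4)*(m - 1)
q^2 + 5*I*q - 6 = (q + 2*I)*(q + 3*I)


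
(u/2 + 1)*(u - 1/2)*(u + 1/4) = u^3/2 + 7*u^2/8 - 5*u/16 - 1/8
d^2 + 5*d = d*(d + 5)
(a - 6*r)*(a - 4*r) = a^2 - 10*a*r + 24*r^2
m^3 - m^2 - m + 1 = (m - 1)^2*(m + 1)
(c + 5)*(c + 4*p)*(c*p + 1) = c^3*p + 4*c^2*p^2 + 5*c^2*p + c^2 + 20*c*p^2 + 4*c*p + 5*c + 20*p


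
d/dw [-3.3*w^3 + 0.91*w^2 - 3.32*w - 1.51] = -9.9*w^2 + 1.82*w - 3.32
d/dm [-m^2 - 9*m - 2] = -2*m - 9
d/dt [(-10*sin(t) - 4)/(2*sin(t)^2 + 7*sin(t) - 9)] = 2*(10*sin(t)^2 + 8*sin(t) + 59)*cos(t)/((sin(t) - 1)^2*(2*sin(t) + 9)^2)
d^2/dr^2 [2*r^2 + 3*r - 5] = 4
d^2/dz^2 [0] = 0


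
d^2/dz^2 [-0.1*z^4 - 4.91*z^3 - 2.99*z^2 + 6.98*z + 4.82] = -1.2*z^2 - 29.46*z - 5.98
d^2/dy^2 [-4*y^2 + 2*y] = -8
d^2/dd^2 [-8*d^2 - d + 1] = -16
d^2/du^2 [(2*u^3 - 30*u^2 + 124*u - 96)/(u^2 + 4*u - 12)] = 24*(25*u^3 - 138*u^2 + 348*u - 88)/(u^6 + 12*u^5 + 12*u^4 - 224*u^3 - 144*u^2 + 1728*u - 1728)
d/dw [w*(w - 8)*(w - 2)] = 3*w^2 - 20*w + 16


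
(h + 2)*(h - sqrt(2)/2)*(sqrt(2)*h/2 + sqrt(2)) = sqrt(2)*h^3/2 - h^2/2 + 2*sqrt(2)*h^2 - 2*h + 2*sqrt(2)*h - 2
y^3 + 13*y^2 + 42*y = y*(y + 6)*(y + 7)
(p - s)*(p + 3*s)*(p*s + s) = p^3*s + 2*p^2*s^2 + p^2*s - 3*p*s^3 + 2*p*s^2 - 3*s^3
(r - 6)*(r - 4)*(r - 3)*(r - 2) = r^4 - 15*r^3 + 80*r^2 - 180*r + 144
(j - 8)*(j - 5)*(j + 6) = j^3 - 7*j^2 - 38*j + 240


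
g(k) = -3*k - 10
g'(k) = -3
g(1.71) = -15.13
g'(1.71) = -3.00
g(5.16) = -25.48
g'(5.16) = -3.00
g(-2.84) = -1.48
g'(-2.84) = -3.00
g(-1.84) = -4.48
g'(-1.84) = -3.00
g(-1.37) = -5.89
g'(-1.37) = -3.00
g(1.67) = -15.01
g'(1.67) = -3.00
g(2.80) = -18.40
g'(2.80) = -3.00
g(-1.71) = -4.87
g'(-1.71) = -3.00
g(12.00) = -46.00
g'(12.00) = -3.00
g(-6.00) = 8.00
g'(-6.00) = -3.00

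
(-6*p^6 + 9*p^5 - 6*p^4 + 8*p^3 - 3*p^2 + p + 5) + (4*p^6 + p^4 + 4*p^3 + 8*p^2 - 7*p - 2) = -2*p^6 + 9*p^5 - 5*p^4 + 12*p^3 + 5*p^2 - 6*p + 3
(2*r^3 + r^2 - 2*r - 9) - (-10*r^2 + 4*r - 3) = 2*r^3 + 11*r^2 - 6*r - 6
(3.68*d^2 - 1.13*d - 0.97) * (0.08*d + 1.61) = 0.2944*d^3 + 5.8344*d^2 - 1.8969*d - 1.5617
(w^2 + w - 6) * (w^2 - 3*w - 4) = w^4 - 2*w^3 - 13*w^2 + 14*w + 24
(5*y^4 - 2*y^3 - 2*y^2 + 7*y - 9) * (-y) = -5*y^5 + 2*y^4 + 2*y^3 - 7*y^2 + 9*y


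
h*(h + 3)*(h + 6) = h^3 + 9*h^2 + 18*h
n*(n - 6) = n^2 - 6*n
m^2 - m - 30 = (m - 6)*(m + 5)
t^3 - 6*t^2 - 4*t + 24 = (t - 6)*(t - 2)*(t + 2)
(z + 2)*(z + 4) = z^2 + 6*z + 8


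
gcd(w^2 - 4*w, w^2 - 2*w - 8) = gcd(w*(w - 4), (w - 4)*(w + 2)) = w - 4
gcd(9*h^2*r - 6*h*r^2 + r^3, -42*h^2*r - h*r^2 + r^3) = r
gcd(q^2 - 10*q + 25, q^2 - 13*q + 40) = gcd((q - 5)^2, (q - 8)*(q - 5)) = q - 5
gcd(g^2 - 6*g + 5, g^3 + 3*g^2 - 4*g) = g - 1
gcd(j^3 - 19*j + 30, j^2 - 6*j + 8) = j - 2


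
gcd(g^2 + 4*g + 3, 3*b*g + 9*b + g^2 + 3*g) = g + 3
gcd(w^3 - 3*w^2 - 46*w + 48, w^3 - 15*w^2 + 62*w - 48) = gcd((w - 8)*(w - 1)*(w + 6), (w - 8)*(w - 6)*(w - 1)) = w^2 - 9*w + 8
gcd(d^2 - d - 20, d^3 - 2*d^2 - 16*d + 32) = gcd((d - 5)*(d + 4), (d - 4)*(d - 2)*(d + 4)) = d + 4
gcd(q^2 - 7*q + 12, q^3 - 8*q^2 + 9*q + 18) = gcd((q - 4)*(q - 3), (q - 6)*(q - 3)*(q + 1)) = q - 3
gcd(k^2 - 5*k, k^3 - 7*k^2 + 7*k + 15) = k - 5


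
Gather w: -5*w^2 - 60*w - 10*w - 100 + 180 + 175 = -5*w^2 - 70*w + 255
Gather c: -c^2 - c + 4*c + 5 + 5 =-c^2 + 3*c + 10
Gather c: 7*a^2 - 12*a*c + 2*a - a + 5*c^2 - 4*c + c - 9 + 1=7*a^2 + a + 5*c^2 + c*(-12*a - 3) - 8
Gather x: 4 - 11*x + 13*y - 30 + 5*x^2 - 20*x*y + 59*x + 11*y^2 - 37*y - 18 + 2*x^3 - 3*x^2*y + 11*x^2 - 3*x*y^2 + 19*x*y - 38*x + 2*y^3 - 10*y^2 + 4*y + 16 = 2*x^3 + x^2*(16 - 3*y) + x*(-3*y^2 - y + 10) + 2*y^3 + y^2 - 20*y - 28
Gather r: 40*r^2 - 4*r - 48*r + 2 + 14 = 40*r^2 - 52*r + 16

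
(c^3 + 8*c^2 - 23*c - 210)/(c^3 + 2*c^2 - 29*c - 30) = (c + 7)/(c + 1)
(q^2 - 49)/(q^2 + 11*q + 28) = (q - 7)/(q + 4)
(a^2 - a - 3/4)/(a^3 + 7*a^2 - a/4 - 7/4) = (2*a - 3)/(2*a^2 + 13*a - 7)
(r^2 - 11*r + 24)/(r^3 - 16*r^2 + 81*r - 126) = (r - 8)/(r^2 - 13*r + 42)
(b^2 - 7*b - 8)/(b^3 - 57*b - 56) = 1/(b + 7)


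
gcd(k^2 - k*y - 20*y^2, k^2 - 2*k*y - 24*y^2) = k + 4*y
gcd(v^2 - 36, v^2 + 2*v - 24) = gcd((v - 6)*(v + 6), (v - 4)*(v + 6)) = v + 6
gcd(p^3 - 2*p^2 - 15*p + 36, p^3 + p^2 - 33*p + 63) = p^2 - 6*p + 9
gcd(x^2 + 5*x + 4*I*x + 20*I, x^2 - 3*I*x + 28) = x + 4*I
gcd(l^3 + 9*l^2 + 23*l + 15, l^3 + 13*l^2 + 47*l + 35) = l^2 + 6*l + 5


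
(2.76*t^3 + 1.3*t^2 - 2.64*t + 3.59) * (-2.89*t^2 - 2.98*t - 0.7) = -7.9764*t^5 - 11.9818*t^4 + 1.8236*t^3 - 3.4179*t^2 - 8.8502*t - 2.513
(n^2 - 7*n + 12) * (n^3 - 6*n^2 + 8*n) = n^5 - 13*n^4 + 62*n^3 - 128*n^2 + 96*n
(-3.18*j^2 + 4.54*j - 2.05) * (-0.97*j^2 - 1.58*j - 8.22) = 3.0846*j^4 + 0.620600000000001*j^3 + 20.9549*j^2 - 34.0798*j + 16.851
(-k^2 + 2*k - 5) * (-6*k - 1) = 6*k^3 - 11*k^2 + 28*k + 5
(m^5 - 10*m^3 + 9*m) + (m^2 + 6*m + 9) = m^5 - 10*m^3 + m^2 + 15*m + 9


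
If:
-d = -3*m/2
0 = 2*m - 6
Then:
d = 9/2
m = 3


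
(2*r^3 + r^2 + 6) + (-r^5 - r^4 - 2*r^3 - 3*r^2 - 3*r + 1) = -r^5 - r^4 - 2*r^2 - 3*r + 7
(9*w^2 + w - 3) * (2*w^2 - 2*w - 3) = 18*w^4 - 16*w^3 - 35*w^2 + 3*w + 9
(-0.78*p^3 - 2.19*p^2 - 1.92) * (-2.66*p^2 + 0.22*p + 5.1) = 2.0748*p^5 + 5.6538*p^4 - 4.4598*p^3 - 6.0618*p^2 - 0.4224*p - 9.792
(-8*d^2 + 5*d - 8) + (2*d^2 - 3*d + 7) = -6*d^2 + 2*d - 1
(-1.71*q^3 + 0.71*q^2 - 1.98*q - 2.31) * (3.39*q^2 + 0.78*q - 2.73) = -5.7969*q^5 + 1.0731*q^4 - 1.4901*q^3 - 11.3136*q^2 + 3.6036*q + 6.3063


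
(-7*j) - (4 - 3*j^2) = 3*j^2 - 7*j - 4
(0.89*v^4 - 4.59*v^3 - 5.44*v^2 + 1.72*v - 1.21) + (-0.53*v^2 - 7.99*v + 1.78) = 0.89*v^4 - 4.59*v^3 - 5.97*v^2 - 6.27*v + 0.57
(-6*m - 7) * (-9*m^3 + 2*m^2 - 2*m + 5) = 54*m^4 + 51*m^3 - 2*m^2 - 16*m - 35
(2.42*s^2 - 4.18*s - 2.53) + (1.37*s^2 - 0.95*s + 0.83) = 3.79*s^2 - 5.13*s - 1.7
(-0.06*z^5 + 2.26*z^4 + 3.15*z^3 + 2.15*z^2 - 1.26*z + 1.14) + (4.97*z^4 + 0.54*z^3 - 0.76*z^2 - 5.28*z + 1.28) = -0.06*z^5 + 7.23*z^4 + 3.69*z^3 + 1.39*z^2 - 6.54*z + 2.42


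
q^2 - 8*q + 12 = (q - 6)*(q - 2)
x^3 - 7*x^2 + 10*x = x*(x - 5)*(x - 2)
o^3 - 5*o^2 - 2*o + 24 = (o - 4)*(o - 3)*(o + 2)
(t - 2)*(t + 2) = t^2 - 4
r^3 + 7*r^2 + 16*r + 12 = (r + 2)^2*(r + 3)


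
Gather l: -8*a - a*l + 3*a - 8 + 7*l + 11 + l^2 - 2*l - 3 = -5*a + l^2 + l*(5 - a)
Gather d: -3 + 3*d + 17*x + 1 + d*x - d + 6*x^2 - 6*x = d*(x + 2) + 6*x^2 + 11*x - 2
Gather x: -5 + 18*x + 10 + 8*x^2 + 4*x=8*x^2 + 22*x + 5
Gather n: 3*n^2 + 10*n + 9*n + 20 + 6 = 3*n^2 + 19*n + 26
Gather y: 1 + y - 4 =y - 3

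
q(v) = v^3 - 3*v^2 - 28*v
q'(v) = 3*v^2 - 6*v - 28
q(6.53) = -32.32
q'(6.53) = 60.74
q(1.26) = -38.04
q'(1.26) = -30.80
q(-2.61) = 34.86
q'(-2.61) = 8.10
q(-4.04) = -1.78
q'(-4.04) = 45.20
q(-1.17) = 27.05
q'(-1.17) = -16.87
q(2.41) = -70.91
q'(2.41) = -25.04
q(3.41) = -90.71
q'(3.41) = -13.58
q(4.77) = -93.29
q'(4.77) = 11.64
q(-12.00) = -1824.00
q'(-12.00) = 476.00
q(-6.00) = -156.00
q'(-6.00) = 116.00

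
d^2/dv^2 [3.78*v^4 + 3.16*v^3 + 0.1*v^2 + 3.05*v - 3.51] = 45.36*v^2 + 18.96*v + 0.2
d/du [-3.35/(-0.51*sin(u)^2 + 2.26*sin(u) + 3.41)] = (7.571 - 3.417*sin(u))*cos(u)/(-0.51*sin(u)^2 + 2.26*sin(u) + 3.41)^2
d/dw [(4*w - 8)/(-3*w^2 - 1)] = 4*(-3*w^2 + 6*w*(w - 2) - 1)/(3*w^2 + 1)^2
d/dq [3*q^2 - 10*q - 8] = 6*q - 10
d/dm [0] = 0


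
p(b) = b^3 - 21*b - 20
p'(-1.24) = -16.39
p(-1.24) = 4.13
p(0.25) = -25.23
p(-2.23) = 15.74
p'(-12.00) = 411.00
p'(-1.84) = -10.84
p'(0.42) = -20.47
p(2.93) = -56.38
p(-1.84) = 12.41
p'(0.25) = -20.81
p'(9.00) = 222.00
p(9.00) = 520.00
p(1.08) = -41.42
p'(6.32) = 98.83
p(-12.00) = -1496.00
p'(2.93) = 4.75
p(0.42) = -28.75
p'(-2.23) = -6.08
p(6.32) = 99.72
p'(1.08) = -17.50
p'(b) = 3*b^2 - 21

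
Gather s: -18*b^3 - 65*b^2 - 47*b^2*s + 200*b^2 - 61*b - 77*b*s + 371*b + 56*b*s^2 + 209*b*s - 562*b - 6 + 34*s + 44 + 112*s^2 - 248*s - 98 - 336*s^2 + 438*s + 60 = -18*b^3 + 135*b^2 - 252*b + s^2*(56*b - 224) + s*(-47*b^2 + 132*b + 224)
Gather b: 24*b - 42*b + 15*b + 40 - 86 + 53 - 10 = -3*b - 3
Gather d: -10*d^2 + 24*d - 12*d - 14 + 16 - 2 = -10*d^2 + 12*d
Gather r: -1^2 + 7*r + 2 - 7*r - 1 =0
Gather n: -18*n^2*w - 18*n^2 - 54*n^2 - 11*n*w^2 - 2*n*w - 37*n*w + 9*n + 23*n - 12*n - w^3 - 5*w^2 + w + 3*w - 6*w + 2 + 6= n^2*(-18*w - 72) + n*(-11*w^2 - 39*w + 20) - w^3 - 5*w^2 - 2*w + 8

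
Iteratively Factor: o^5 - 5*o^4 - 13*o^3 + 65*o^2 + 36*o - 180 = (o - 2)*(o^4 - 3*o^3 - 19*o^2 + 27*o + 90) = (o - 2)*(o + 3)*(o^3 - 6*o^2 - o + 30) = (o - 2)*(o + 2)*(o + 3)*(o^2 - 8*o + 15) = (o - 5)*(o - 2)*(o + 2)*(o + 3)*(o - 3)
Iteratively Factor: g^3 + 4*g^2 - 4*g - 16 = (g + 2)*(g^2 + 2*g - 8) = (g - 2)*(g + 2)*(g + 4)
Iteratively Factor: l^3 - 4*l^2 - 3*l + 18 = (l - 3)*(l^2 - l - 6) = (l - 3)*(l + 2)*(l - 3)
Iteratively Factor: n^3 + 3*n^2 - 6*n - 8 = (n + 1)*(n^2 + 2*n - 8) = (n - 2)*(n + 1)*(n + 4)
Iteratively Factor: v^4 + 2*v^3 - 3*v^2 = (v + 3)*(v^3 - v^2) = (v - 1)*(v + 3)*(v^2) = v*(v - 1)*(v + 3)*(v)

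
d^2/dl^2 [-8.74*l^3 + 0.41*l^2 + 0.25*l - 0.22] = 0.82 - 52.44*l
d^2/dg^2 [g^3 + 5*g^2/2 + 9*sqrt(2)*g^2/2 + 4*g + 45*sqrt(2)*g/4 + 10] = 6*g + 5 + 9*sqrt(2)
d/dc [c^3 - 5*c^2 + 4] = c*(3*c - 10)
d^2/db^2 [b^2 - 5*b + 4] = 2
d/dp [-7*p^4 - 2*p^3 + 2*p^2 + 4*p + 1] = -28*p^3 - 6*p^2 + 4*p + 4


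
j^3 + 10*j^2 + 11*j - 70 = (j - 2)*(j + 5)*(j + 7)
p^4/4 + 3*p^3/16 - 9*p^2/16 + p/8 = p*(p/4 + 1/2)*(p - 1)*(p - 1/4)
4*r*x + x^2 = x*(4*r + x)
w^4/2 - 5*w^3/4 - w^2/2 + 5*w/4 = w*(w/2 + 1/2)*(w - 5/2)*(w - 1)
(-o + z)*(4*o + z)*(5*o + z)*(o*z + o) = -20*o^4*z - 20*o^4 + 11*o^3*z^2 + 11*o^3*z + 8*o^2*z^3 + 8*o^2*z^2 + o*z^4 + o*z^3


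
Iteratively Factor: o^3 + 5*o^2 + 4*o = (o + 1)*(o^2 + 4*o) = o*(o + 1)*(o + 4)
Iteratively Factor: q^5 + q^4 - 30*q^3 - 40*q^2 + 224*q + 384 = (q + 3)*(q^4 - 2*q^3 - 24*q^2 + 32*q + 128) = (q + 2)*(q + 3)*(q^3 - 4*q^2 - 16*q + 64) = (q - 4)*(q + 2)*(q + 3)*(q^2 - 16) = (q - 4)^2*(q + 2)*(q + 3)*(q + 4)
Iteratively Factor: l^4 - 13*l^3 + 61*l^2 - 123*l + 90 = (l - 5)*(l^3 - 8*l^2 + 21*l - 18) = (l - 5)*(l - 3)*(l^2 - 5*l + 6) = (l - 5)*(l - 3)*(l - 2)*(l - 3)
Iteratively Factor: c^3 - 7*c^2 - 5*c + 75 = (c - 5)*(c^2 - 2*c - 15) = (c - 5)*(c + 3)*(c - 5)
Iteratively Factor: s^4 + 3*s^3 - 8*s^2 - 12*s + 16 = (s + 4)*(s^3 - s^2 - 4*s + 4) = (s + 2)*(s + 4)*(s^2 - 3*s + 2) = (s - 2)*(s + 2)*(s + 4)*(s - 1)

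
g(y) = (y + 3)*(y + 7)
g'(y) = 2*y + 10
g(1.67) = 40.49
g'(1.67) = 13.34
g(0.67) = 28.15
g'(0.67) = 11.34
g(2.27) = 48.85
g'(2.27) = 14.54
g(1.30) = 35.69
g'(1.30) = 12.60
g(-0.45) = 16.70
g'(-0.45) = 9.10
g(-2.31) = 3.24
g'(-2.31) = 5.38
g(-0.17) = 19.33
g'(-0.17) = 9.66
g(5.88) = 114.37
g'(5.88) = 21.76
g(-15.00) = 96.00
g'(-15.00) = -20.00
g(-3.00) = 0.00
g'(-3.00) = 4.00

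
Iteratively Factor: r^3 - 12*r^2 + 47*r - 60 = (r - 3)*(r^2 - 9*r + 20) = (r - 5)*(r - 3)*(r - 4)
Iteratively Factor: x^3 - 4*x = (x)*(x^2 - 4) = x*(x + 2)*(x - 2)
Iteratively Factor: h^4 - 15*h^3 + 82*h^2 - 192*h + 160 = (h - 4)*(h^3 - 11*h^2 + 38*h - 40) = (h - 4)*(h - 2)*(h^2 - 9*h + 20) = (h - 5)*(h - 4)*(h - 2)*(h - 4)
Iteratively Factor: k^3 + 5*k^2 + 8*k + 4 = (k + 2)*(k^2 + 3*k + 2) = (k + 1)*(k + 2)*(k + 2)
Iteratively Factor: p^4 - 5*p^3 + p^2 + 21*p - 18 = (p - 3)*(p^3 - 2*p^2 - 5*p + 6) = (p - 3)*(p + 2)*(p^2 - 4*p + 3) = (p - 3)*(p - 1)*(p + 2)*(p - 3)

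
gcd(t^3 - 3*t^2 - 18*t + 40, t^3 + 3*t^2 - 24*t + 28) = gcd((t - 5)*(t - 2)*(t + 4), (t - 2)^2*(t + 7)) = t - 2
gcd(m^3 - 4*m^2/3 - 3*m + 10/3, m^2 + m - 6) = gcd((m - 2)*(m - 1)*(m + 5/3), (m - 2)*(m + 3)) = m - 2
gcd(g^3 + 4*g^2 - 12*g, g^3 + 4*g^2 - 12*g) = g^3 + 4*g^2 - 12*g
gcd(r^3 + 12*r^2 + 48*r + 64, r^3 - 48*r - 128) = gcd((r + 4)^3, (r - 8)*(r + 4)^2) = r^2 + 8*r + 16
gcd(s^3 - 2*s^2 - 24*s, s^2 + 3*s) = s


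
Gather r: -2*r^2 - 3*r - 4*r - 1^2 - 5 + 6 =-2*r^2 - 7*r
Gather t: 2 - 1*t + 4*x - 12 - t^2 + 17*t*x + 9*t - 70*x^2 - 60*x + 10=-t^2 + t*(17*x + 8) - 70*x^2 - 56*x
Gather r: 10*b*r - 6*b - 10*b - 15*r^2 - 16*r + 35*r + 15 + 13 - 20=-16*b - 15*r^2 + r*(10*b + 19) + 8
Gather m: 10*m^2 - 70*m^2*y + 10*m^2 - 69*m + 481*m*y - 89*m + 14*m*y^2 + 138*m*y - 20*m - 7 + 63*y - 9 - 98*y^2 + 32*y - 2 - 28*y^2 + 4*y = m^2*(20 - 70*y) + m*(14*y^2 + 619*y - 178) - 126*y^2 + 99*y - 18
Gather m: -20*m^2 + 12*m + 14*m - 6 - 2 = -20*m^2 + 26*m - 8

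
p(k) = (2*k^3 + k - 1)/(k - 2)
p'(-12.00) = -44.09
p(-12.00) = 247.79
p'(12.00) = 51.83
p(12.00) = 346.70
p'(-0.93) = -1.70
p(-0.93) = 1.21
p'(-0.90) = -1.62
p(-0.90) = 1.16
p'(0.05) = -0.27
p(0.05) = 0.49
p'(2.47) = -63.08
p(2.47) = 67.25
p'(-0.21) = -0.32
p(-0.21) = 0.56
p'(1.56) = -77.57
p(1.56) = -18.53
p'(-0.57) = -0.85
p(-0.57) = 0.76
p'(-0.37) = -0.51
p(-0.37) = 0.62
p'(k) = (6*k^2 + 1)/(k - 2) - (2*k^3 + k - 1)/(k - 2)^2 = (4*k^3 - 12*k^2 - 1)/(k^2 - 4*k + 4)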